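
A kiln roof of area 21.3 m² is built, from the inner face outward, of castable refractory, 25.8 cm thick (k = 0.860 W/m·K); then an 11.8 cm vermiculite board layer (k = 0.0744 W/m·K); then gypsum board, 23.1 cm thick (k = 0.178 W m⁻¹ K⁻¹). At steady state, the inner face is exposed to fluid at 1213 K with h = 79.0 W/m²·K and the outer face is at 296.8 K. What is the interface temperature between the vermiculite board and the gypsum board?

T = 669 K

Resistance network (inner→outer):
  R_conv,in = 1/(hA) = 1/(79.0·21.3) = 5.943×10^-4 K/W
  R_castable refractory = L/(kA) = 0.258/(0.860·21.3) = 0.01408 K/W
  R_vermiculite board = L/(kA) = 0.118/(0.0744·21.3) = 0.07446 K/W
  R_gypsum board = L/(kA) = 0.231/(0.178·21.3) = 0.06093 K/W
ΣR = 5.943×10^-4 + 0.01408 + 0.07446 + 0.06093 = 0.1501 K/W
Q = ΔT/ΣR = (1213 K − 296.8 K)/0.1501 = 6104 W
From the inner boundary to the vermiculite board/gypsum board interface, ΣR_partial = 0.08913 K/W.
T_interface = T_in − Q·ΣR_partial = 1213 K − (6104)(0.08913) = 669 K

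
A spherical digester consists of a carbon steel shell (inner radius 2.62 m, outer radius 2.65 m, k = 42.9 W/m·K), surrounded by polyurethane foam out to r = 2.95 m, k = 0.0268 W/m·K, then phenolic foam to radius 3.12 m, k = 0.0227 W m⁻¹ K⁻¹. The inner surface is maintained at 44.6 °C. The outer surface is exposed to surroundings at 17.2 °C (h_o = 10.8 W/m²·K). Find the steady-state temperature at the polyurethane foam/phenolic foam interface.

T = 27.2 °C

Resistance network (inner→outer):
  R_carbon steel = (1/2.62 − 1/2.65)/(4πk) = 0.004321/(4π·42.9) = 8.015×10^-6 K/W
  R_polyurethane foam = (1/2.65 − 1/2.95)/(4πk) = 0.03838/(4π·0.0268) = 0.1139 K/W
  R_phenolic foam = (1/2.95 − 1/3.12)/(4πk) = 0.01847/(4π·0.0227) = 0.06475 K/W
  R_conv,out = 1/(4πr²h) = 1/(4π·3.12²·10.8) = 7.569×10^-4 K/W
ΣR = 8.015×10^-6 + 0.1139 + 0.06475 + 7.569×10^-4 = 0.1794 K/W
Q = ΔT/ΣR = (44.6 °C − 17.2 °C)/0.1794 = 152.7 W
From the inner boundary to the polyurethane foam/phenolic foam interface, ΣR_partial = 0.1139 K/W.
T_interface = T_in − Q·ΣR_partial = 44.6 °C − (152.7)(0.1139) = 27.2 °C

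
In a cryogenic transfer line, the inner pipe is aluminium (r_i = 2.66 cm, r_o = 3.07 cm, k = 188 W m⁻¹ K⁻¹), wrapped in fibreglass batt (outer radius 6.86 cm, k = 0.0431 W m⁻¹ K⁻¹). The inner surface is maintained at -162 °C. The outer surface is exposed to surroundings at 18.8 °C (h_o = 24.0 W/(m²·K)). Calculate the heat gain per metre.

Q' = 59.0 W/m

Treat each layer as a resistance in series:
  R'_aluminium = ln(0.0307/0.0266)/(2πk) = 0.1434/(2π·188) = 1.214×10^-4 m·K/W
  R'_fibreglass batt = ln(0.0686/0.0307)/(2πk) = 0.8040/(2π·0.0431) = 2.969 m·K/W
  R'_conv,out = 1/(2πr h) = 1/(2π·0.0686·24.0) = 0.09667 m·K/W
ΣR = 1.214×10^-4 + 2.969 + 0.09667 = 3.066 m·K/W
Q' = ΔT/ΣR = (-162 °C − 18.8 °C)/3.066 = -59.0 W/m
(Negative Q' ⇒ heat flows inward; heat gain = 59.0 W/m.)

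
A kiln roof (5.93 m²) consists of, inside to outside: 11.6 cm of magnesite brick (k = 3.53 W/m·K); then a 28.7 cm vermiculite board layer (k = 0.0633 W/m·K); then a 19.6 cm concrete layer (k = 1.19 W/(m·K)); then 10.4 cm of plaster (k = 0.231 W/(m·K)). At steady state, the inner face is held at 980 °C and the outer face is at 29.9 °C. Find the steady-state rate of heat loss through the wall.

Resistance network (inner→outer):
  R_magnesite brick = L/(kA) = 0.116/(3.53·5.93) = 0.005542 K/W
  R_vermiculite board = L/(kA) = 0.287/(0.0633·5.93) = 0.7646 K/W
  R_concrete = L/(kA) = 0.196/(1.19·5.93) = 0.02778 K/W
  R_plaster = L/(kA) = 0.104/(0.231·5.93) = 0.07592 K/W
ΣR = 0.005542 + 0.7646 + 0.02778 + 0.07592 = 0.8738 K/W
Q = ΔT/ΣR = (980 °C − 29.9 °C)/0.8738 = 1090 W

Q = 1090 W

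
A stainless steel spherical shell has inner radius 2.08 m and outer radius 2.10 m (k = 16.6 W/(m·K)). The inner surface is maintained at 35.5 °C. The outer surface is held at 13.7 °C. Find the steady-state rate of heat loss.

Q = 4πk·ΔT/(1/r₁ − 1/r₂) = 4π × 16.6 × 21.8 / (1/2.08 − 1/2.10) = 9.93×10^5 W

Q = 9.93×10^5 W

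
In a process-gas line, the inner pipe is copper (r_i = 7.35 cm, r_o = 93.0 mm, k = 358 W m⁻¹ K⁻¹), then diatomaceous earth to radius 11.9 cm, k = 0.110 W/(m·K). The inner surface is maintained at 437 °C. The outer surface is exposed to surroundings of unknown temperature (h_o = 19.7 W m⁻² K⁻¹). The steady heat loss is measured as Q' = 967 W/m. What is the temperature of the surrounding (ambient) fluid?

Series resistances:
  R'_copper = ln(0.0930/0.0735)/(2πk) = 0.2353/(2π·358) = 1.046×10^-4 m·K/W
  R'_diatomaceous earth = ln(0.119/0.0930)/(2πk) = 0.2465/(2π·0.110) = 0.3567 m·K/W
  R'_conv,out = 1/(2πr h) = 1/(2π·0.119·19.7) = 0.06789 m·K/W
ΣR = 0.4247 m·K/W
ΔT = Q'·ΣR = 967 × 0.4247 = 410.7 K
Heat flows outward, so T_out = T_in − ΔT = 437 − 410.7 = 26.3 °C

T_out = 26.3 °C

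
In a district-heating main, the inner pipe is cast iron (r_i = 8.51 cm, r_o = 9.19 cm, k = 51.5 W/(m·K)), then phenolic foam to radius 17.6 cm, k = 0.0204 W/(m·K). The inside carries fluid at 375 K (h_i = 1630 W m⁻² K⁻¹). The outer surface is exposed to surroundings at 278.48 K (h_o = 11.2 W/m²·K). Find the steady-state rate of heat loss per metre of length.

Treat each layer as a resistance in series:
  R'_conv,in = 1/(2πr h) = 1/(2π·0.0851·1630) = 0.001147 m·K/W
  R'_cast iron = ln(0.0919/0.0851)/(2πk) = 0.07687/(2π·51.5) = 2.376×10^-4 m·K/W
  R'_phenolic foam = ln(0.176/0.0919)/(2πk) = 0.6498/(2π·0.0204) = 5.069 m·K/W
  R'_conv,out = 1/(2πr h) = 1/(2π·0.176·11.2) = 0.08074 m·K/W
ΣR = 0.001147 + 2.376×10^-4 + 5.069 + 0.08074 = 5.151 m·K/W
Q' = ΔT/ΣR = (375 K − 278.48 K)/5.151 = 18.7 W/m

Q' = 18.7 W/m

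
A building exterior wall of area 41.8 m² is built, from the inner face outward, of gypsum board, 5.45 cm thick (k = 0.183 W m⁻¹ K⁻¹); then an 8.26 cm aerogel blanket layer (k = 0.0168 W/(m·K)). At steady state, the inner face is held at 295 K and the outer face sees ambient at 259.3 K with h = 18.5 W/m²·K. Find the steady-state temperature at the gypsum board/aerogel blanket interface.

Series thermal resistances, inner to outer:
  R_gypsum board = L/(kA) = 0.0545/(0.183·41.8) = 0.007125 K/W
  R_aerogel blanket = L/(kA) = 0.0826/(0.0168·41.8) = 0.1176 K/W
  R_conv,out = 1/(hA) = 1/(18.5·41.8) = 0.001293 K/W
ΣR = 0.007125 + 0.1176 + 0.001293 = 0.1260 K/W
Q = ΔT/ΣR = (295 K − 259.3 K)/0.1260 = 283.3 W
From the inner boundary to the gypsum board/aerogel blanket interface, ΣR_partial = 0.007125 K/W.
T_interface = T_in − Q·ΣR_partial = 295 K − (283.3)(0.007125) = 293.0 K

T = 293.0 K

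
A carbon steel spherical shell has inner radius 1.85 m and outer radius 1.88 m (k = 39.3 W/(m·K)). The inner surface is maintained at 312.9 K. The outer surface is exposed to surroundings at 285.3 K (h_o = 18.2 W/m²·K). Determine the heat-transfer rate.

Series thermal resistances, inner to outer:
  R_carbon steel = (1/1.85 − 1/1.88)/(4πk) = 0.008626/(4π·39.3) = 1.747×10^-5 K/W
  R_conv,out = 1/(4πr²h) = 1/(4π·1.88²·18.2) = 0.001237 K/W
ΣR = 1.747×10^-5 + 0.001237 = 0.001254 K/W
Q = ΔT/ΣR = (312.9 K − 285.3 K)/0.001254 = 22000 W

Q = 22000 W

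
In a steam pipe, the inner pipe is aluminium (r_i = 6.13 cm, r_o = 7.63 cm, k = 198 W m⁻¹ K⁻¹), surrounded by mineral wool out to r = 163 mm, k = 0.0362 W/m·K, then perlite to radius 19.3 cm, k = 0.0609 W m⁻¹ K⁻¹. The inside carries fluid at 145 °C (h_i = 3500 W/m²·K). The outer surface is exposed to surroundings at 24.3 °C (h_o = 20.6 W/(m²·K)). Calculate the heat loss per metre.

Q' = 31.6 W/m

Treat each layer as a resistance in series:
  R'_conv,in = 1/(2πr h) = 1/(2π·0.0613·3500) = 7.418×10^-4 m·K/W
  R'_aluminium = ln(0.0763/0.0613)/(2πk) = 0.2189/(2π·198) = 1.759×10^-4 m·K/W
  R'_mineral wool = ln(0.163/0.0763)/(2πk) = 0.7591/(2π·0.0362) = 3.337 m·K/W
  R'_perlite = ln(0.193/0.163)/(2πk) = 0.1689/(2π·0.0609) = 0.4415 m·K/W
  R'_conv,out = 1/(2πr h) = 1/(2π·0.193·20.6) = 0.04003 m·K/W
ΣR = 7.418×10^-4 + 1.759×10^-4 + 3.337 + 0.4415 + 0.04003 = 3.819 m·K/W
Q' = ΔT/ΣR = (145 °C − 24.3 °C)/3.819 = 31.6 W/m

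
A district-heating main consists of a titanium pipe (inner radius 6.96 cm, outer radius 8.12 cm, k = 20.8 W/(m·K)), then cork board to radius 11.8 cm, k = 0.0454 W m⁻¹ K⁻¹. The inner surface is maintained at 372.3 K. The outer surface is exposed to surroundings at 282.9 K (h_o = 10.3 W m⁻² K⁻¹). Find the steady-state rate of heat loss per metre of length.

Q' = 62.0 W/m

Series thermal resistances, inner to outer:
  R'_titanium = ln(0.0812/0.0696)/(2πk) = 0.1542/(2π·20.8) = 0.001180 m·K/W
  R'_cork board = ln(0.118/0.0812)/(2πk) = 0.3738/(2π·0.0454) = 1.310 m·K/W
  R'_conv,out = 1/(2πr h) = 1/(2π·0.118·10.3) = 0.1309 m·K/W
ΣR = 0.001180 + 1.310 + 0.1309 = 1.442 m·K/W
Q' = ΔT/ΣR = (372.3 K − 282.9 K)/1.442 = 62.0 W/m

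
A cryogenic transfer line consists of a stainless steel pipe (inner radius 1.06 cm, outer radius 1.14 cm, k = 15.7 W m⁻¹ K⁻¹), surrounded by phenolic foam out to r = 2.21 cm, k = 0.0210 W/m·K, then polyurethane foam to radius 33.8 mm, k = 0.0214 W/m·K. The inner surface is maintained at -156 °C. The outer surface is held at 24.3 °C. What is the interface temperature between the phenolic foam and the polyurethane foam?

T = -45.4 °C

Treat each layer as a resistance in series:
  R'_stainless steel = ln(0.0114/0.0106)/(2πk) = 0.07276/(2π·15.7) = 7.376×10^-4 m·K/W
  R'_phenolic foam = ln(0.0221/0.0114)/(2πk) = 0.6620/(2π·0.0210) = 5.017 m·K/W
  R'_polyurethane foam = ln(0.0338/0.0221)/(2πk) = 0.4249/(2π·0.0214) = 3.160 m·K/W
ΣR = 7.376×10^-4 + 5.017 + 3.160 = 8.178 m·K/W
Q' = ΔT/ΣR = (-156 °C − 24.3 °C)/8.178 = -22.05 W/m
From the inner boundary to the phenolic foam/polyurethane foam interface, ΣR_partial = 5.018 m·K/W.
T_interface = T_in − Q'·ΣR_partial = -156 °C − (-22.05)(5.018) = -45.4 °C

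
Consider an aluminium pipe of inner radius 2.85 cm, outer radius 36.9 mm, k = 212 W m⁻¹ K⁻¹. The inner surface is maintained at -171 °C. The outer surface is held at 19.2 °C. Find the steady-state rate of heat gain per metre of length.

Q' = 9.81×10^5 W/m

Q' = 2πk·ΔT/ln(r₂/r₁) = 2π × 212 × 190.2 / ln(0.0369/0.0285) = 9.81×10^5 W/m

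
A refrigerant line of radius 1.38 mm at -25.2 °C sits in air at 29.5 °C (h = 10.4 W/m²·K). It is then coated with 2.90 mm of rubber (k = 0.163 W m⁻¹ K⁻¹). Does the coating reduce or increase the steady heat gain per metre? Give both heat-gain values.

increases: 4.93 → 11.7 W/m

Critical radius for a cylinder: r_cr = k/h = 0.0157 m = 1.57 cm.
Outer radius after coating: r₂ = 0.00138 + 0.00290 = 0.00428 m.
Since r₁ < r_cr and r₂ ≤ r_cr, the coating moves toward the maximum at r_cr — heat gain rises.
Bare: R = 1/(2πr₁h) = 11.09 m·K/W; Q = 54.7/11.09 = 4.93 W/m.
Coated: R = R_cond + R_conv = 4.681 m·K/W; Q = 54.7/4.681 = 11.7 W/m.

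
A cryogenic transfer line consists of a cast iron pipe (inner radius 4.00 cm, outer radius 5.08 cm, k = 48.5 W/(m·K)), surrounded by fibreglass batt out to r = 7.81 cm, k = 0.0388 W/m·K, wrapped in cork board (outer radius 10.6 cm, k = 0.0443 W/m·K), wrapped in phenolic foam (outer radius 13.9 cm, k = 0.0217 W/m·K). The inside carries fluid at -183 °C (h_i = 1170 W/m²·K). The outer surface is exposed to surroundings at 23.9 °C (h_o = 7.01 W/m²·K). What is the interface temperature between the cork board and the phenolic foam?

Resistance network (inner→outer):
  R'_conv,in = 1/(2πr h) = 1/(2π·0.0400·1170) = 0.003401 m·K/W
  R'_cast iron = ln(0.0508/0.0400)/(2πk) = 0.2390/(2π·48.5) = 7.843×10^-4 m·K/W
  R'_fibreglass batt = ln(0.0781/0.0508)/(2πk) = 0.4301/(2π·0.0388) = 1.764 m·K/W
  R'_cork board = ln(0.106/0.0781)/(2πk) = 0.3054/(2π·0.0443) = 1.097 m·K/W
  R'_phenolic foam = ln(0.139/0.106)/(2πk) = 0.2710/(2π·0.0217) = 1.988 m·K/W
  R'_conv,out = 1/(2πr h) = 1/(2π·0.139·7.01) = 0.1633 m·K/W
ΣR = 0.003401 + 7.843×10^-4 + 1.764 + 1.097 + 1.988 + 0.1633 = 5.016 m·K/W
Q' = ΔT/ΣR = (-183 °C − 23.9 °C)/5.016 = -41.25 W/m
From the inner boundary to the cork board/phenolic foam interface, ΣR_partial = 2.865 m·K/W.
T_interface = T_in − Q'·ΣR_partial = -183 °C − (-41.25)(2.865) = -64.8 °C

T = -64.8 °C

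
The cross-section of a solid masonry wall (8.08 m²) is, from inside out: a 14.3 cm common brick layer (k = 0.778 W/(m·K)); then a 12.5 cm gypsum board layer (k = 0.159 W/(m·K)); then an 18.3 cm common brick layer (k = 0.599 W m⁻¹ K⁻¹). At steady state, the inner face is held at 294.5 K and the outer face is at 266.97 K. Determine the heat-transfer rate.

Series thermal resistances, inner to outer:
  R_common brick = L/(kA) = 0.143/(0.778·8.08) = 0.02275 K/W
  R_gypsum board = L/(kA) = 0.125/(0.159·8.08) = 0.09730 K/W
  R_common brick = L/(kA) = 0.183/(0.599·8.08) = 0.03781 K/W
ΣR = 0.02275 + 0.09730 + 0.03781 = 0.1579 K/W
Q = ΔT/ΣR = (294.5 K − 266.97 K)/0.1579 = 174 W

Q = 174 W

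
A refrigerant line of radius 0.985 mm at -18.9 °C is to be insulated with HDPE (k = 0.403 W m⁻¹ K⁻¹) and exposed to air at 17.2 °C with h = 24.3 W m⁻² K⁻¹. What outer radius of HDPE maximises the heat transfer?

For a cylinder, r_cr = k_ins/h = 0.403/24.3 = 0.0166 m = 1.66 cm

r_cr = 1.66 cm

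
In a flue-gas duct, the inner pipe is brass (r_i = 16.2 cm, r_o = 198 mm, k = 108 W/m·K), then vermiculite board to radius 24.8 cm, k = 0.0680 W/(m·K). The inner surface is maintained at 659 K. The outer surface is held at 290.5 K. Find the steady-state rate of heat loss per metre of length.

Q' = 699 W/m

Series thermal resistances, inner to outer:
  R'_brass = ln(0.198/0.162)/(2πk) = 0.2007/(2π·108) = 2.957×10^-4 m·K/W
  R'_vermiculite board = ln(0.248/0.198)/(2πk) = 0.2252/(2π·0.0680) = 0.5270 m·K/W
ΣR = 2.957×10^-4 + 0.5270 = 0.5273 m·K/W
Q' = ΔT/ΣR = (659 K − 290.5 K)/0.5273 = 699 W/m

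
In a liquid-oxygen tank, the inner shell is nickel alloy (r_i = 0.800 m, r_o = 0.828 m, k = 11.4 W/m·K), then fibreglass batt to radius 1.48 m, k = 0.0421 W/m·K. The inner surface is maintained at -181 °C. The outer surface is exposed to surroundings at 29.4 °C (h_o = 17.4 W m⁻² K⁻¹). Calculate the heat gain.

Q = 209 W

Resistance network (inner→outer):
  R_nickel alloy = (1/0.800 − 1/0.828)/(4πk) = 0.04227/(4π·11.4) = 2.951×10^-4 K/W
  R_fibreglass batt = (1/0.828 − 1/1.48)/(4πk) = 0.5321/(4π·0.0421) = 1.006 K/W
  R_conv,out = 1/(4πr²h) = 1/(4π·1.48²·17.4) = 0.002088 K/W
ΣR = 2.951×10^-4 + 1.006 + 0.002088 = 1.008 K/W
Q = ΔT/ΣR = (-181 °C − 29.4 °C)/1.008 = -209 W
(Negative Q ⇒ heat flows inward; heat gain = 209 W.)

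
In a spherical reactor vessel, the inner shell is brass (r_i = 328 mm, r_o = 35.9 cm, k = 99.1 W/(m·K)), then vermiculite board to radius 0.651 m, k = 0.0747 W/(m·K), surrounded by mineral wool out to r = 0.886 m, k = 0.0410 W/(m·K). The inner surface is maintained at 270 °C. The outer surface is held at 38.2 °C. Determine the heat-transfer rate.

Series thermal resistances, inner to outer:
  R_brass = (1/0.328 − 1/0.359)/(4πk) = 0.2633/(4π·99.1) = 2.114×10^-4 K/W
  R_vermiculite board = (1/0.359 − 1/0.651)/(4πk) = 1.249/(4π·0.0747) = 1.331 K/W
  R_mineral wool = (1/0.651 − 1/0.886)/(4πk) = 0.4074/(4π·0.0410) = 0.7908 K/W
ΣR = 2.114×10^-4 + 1.331 + 0.7908 = 2.122 K/W
Q = ΔT/ΣR = (270 °C − 38.2 °C)/2.122 = 109 W

Q = 109 W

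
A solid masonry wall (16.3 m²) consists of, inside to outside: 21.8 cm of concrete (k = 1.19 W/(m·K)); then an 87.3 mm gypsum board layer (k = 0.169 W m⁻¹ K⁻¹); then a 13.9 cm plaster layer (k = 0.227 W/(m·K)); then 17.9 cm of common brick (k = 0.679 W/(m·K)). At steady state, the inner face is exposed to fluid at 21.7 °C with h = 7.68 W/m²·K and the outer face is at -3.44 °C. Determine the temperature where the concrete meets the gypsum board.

Treat each layer as a resistance in series:
  R_conv,in = 1/(hA) = 1/(7.68·16.3) = 0.007988 K/W
  R_concrete = L/(kA) = 0.218/(1.19·16.3) = 0.01124 K/W
  R_gypsum board = L/(kA) = 0.0873/(0.169·16.3) = 0.03169 K/W
  R_plaster = L/(kA) = 0.139/(0.227·16.3) = 0.03757 K/W
  R_common brick = L/(kA) = 0.179/(0.679·16.3) = 0.01617 K/W
ΣR = 0.007988 + 0.01124 + 0.03169 + 0.03757 + 0.01617 = 0.1047 K/W
Q = ΔT/ΣR = (21.7 °C − -3.44 °C)/0.1047 = 240.1 W
From the inner boundary to the concrete/gypsum board interface, ΣR_partial = 0.01923 K/W.
T_interface = T_in − Q·ΣR_partial = 21.7 °C − (240.1)(0.01923) = 17.1 °C

T = 17.1 °C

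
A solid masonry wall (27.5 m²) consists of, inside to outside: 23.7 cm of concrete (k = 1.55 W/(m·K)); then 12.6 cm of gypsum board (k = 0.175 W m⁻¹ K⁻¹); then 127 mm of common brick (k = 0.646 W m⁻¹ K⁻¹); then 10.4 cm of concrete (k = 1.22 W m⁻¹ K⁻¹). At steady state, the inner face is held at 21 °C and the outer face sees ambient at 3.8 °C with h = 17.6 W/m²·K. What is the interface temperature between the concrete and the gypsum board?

T = 18.8 °C

Treat each layer as a resistance in series:
  R_concrete = L/(kA) = 0.237/(1.55·27.5) = 0.005560 K/W
  R_gypsum board = L/(kA) = 0.126/(0.175·27.5) = 0.02618 K/W
  R_common brick = L/(kA) = 0.127/(0.646·27.5) = 0.007149 K/W
  R_concrete = L/(kA) = 0.104/(1.22·27.5) = 0.003100 K/W
  R_conv,out = 1/(hA) = 1/(17.6·27.5) = 0.002066 K/W
ΣR = 0.005560 + 0.02618 + 0.007149 + 0.003100 + 0.002066 = 0.04405 K/W
Q = ΔT/ΣR = (21 °C − 3.8 °C)/0.04405 = 390.5 W
From the inner boundary to the concrete/gypsum board interface, ΣR_partial = 0.005560 K/W.
T_interface = T_in − Q·ΣR_partial = 21 °C − (390.5)(0.005560) = 18.8 °C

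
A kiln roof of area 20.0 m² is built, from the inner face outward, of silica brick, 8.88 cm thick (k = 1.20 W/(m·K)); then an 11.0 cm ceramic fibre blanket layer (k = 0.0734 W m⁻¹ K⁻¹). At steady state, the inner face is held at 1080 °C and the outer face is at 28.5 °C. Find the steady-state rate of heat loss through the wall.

Q = 13.4 kW

Series thermal resistances, inner to outer:
  R_silica brick = L/(kA) = 0.0888/(1.20·20.0) = 0.003700 K/W
  R_ceramic fibre blanket = L/(kA) = 0.110/(0.0734·20.0) = 0.07493 K/W
ΣR = 0.003700 + 0.07493 = 0.07863 K/W
Q = ΔT/ΣR = (1080 °C − 28.5 °C)/0.07863 = 13400 W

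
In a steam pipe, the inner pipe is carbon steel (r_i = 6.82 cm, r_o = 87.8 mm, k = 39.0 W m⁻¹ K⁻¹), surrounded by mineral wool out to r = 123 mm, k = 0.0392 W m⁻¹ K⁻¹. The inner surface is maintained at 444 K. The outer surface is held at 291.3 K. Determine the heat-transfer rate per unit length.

Q' = 111 W/m

Resistance network (inner→outer):
  R'_carbon steel = ln(0.0878/0.0682)/(2πk) = 0.2526/(2π·39.0) = 0.001031 m·K/W
  R'_mineral wool = ln(0.123/0.0878)/(2πk) = 0.3371/(2π·0.0392) = 1.369 m·K/W
ΣR = 0.001031 + 1.369 = 1.370 m·K/W
Q' = ΔT/ΣR = (444 K − 291.3 K)/1.370 = 111 W/m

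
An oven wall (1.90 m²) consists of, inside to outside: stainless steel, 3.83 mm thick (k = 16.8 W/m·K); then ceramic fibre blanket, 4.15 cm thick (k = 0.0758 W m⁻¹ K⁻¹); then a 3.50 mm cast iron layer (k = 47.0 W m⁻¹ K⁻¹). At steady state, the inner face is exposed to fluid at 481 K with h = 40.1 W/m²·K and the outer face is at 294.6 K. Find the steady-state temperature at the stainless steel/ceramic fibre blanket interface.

Treat each layer as a resistance in series:
  R_conv,in = 1/(hA) = 1/(40.1·1.90) = 0.01313 K/W
  R_stainless steel = L/(kA) = 0.00383/(16.8·1.90) = 1.200×10^-4 K/W
  R_ceramic fibre blanket = L/(kA) = 0.0415/(0.0758·1.90) = 0.2882 K/W
  R_cast iron = L/(kA) = 0.00350/(47.0·1.90) = 3.919×10^-5 K/W
ΣR = 0.01313 + 1.200×10^-4 + 0.2882 + 3.919×10^-5 = 0.3015 K/W
Q = ΔT/ΣR = (481 K − 294.6 K)/0.3015 = 618.2 W
From the inner boundary to the stainless steel/ceramic fibre blanket interface, ΣR_partial = 0.01325 K/W.
T_interface = T_in − Q·ΣR_partial = 481 K − (618.2)(0.01325) = 473 K

T = 473 K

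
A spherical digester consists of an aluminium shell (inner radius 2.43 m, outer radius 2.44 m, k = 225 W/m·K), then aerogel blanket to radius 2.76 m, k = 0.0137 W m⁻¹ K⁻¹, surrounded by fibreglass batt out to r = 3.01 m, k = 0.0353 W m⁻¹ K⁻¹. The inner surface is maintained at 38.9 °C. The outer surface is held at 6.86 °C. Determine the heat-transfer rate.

Q = 93.2 W

Series thermal resistances, inner to outer:
  R_aluminium = (1/2.43 − 1/2.44)/(4πk) = 0.001687/(4π·225) = 5.965×10^-7 K/W
  R_aerogel blanket = (1/2.44 − 1/2.76)/(4πk) = 0.04752/(4π·0.0137) = 0.2760 K/W
  R_fibreglass batt = (1/2.76 − 1/3.01)/(4πk) = 0.03009/(4π·0.0353) = 0.06784 K/W
ΣR = 5.965×10^-7 + 0.2760 + 0.06784 = 0.3438 K/W
Q = ΔT/ΣR = (38.9 °C − 6.86 °C)/0.3438 = 93.2 W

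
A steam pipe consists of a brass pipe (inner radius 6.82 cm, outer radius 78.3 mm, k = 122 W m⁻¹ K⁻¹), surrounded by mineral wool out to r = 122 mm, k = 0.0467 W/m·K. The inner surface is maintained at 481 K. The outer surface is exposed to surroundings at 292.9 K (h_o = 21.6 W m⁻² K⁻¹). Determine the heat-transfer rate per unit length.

Q' = 120 W/m

Series thermal resistances, inner to outer:
  R'_brass = ln(0.0783/0.0682)/(2πk) = 0.1381/(2π·122) = 1.802×10^-4 m·K/W
  R'_mineral wool = ln(0.122/0.0783)/(2πk) = 0.4435/(2π·0.0467) = 1.511 m·K/W
  R'_conv,out = 1/(2πr h) = 1/(2π·0.122·21.6) = 0.06040 m·K/W
ΣR = 1.802×10^-4 + 1.511 + 0.06040 = 1.572 m·K/W
Q' = ΔT/ΣR = (481 K − 292.9 K)/1.572 = 120 W/m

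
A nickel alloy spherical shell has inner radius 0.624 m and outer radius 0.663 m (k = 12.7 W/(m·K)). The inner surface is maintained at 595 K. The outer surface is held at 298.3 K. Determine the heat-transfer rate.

Q = 5.02×10^5 W

Q = 4πk·ΔT/(1/r₁ − 1/r₂) = 4π × 12.7 × 296.7 / (1/0.624 − 1/0.663) = 5.02×10^5 W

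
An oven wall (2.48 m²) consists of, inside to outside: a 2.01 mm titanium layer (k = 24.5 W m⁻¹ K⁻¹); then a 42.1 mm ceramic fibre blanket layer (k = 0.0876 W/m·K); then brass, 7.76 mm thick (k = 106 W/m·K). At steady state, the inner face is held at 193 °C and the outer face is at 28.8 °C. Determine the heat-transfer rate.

Series thermal resistances, inner to outer:
  R_titanium = L/(kA) = 0.00201/(24.5·2.48) = 3.308×10^-5 K/W
  R_ceramic fibre blanket = L/(kA) = 0.0421/(0.0876·2.48) = 0.1938 K/W
  R_brass = L/(kA) = 0.00776/(106·2.48) = 2.952×10^-5 K/W
ΣR = 3.308×10^-5 + 0.1938 + 2.952×10^-5 = 0.1939 K/W
Q = ΔT/ΣR = (193 °C − 28.8 °C)/0.1939 = 847 W

Q = 847 W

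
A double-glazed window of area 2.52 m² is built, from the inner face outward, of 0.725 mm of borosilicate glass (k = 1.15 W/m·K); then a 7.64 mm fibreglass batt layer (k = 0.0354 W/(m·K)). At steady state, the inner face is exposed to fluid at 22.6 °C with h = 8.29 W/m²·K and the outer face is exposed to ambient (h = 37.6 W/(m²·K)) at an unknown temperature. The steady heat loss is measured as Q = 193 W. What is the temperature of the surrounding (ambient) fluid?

T_out = -5.25 °C

Sum the resistances:
  R_conv,in = 1/(hA) = 1/(8.29·2.52) = 0.04787 K/W
  R_borosilicate glass = L/(kA) = 7.25×10^-4/(1.15·2.52) = 2.502×10^-4 K/W
  R_fibreglass batt = L/(kA) = 0.00764/(0.0354·2.52) = 0.08564 K/W
  R_conv,out = 1/(hA) = 1/(37.6·2.52) = 0.01055 K/W
ΣR = 0.1443 K/W
ΔT = Q·ΣR = 193 × 0.1443 = 27.85 K
Heat flows outward, so T_out = T_in − ΔT = 22.6 − 27.85 = -5.25 °C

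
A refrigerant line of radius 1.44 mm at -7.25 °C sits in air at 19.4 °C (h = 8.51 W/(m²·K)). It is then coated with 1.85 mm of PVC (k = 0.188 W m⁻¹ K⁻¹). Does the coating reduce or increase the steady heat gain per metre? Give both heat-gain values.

increases: 2.05 → 4.17 W/m

Critical radius for a cylinder: r_cr = k/h = 0.0221 m = 2.21 cm.
Outer radius after coating: r₂ = 0.00144 + 0.00185 = 0.00329 m.
Since r₁ < r_cr and r₂ ≤ r_cr, the coating moves toward the maximum at r_cr — heat gain rises.
Bare: R = 1/(2πr₁h) = 12.99 m·K/W; Q = 26.65/12.99 = 2.05 W/m.
Coated: R = R_cond + R_conv = 6.384 m·K/W; Q = 26.65/6.384 = 4.17 W/m.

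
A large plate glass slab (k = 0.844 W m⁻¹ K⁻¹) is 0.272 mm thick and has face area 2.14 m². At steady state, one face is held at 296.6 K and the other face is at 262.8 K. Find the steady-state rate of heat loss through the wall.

Q = 2.24×10^5 W

Q = kA·ΔT/L = 0.844 × 2.14 × |296.6 K − 262.8 K| / 2.72×10^-4 = 2.24×10^5 W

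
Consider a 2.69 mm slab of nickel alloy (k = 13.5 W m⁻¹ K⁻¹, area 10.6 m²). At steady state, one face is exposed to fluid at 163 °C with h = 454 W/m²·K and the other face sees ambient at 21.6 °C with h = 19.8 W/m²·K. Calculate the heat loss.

Treat each layer as a resistance in series:
  R_conv,in = 1/(hA) = 1/(454·10.6) = 2.078×10^-4 K/W
  R_nickel alloy = L/(kA) = 0.00269/(13.5·10.6) = 1.880×10^-5 K/W
  R_conv,out = 1/(hA) = 1/(19.8·10.6) = 0.004765 K/W
ΣR = 2.078×10^-4 + 1.880×10^-5 + 0.004765 = 0.004992 K/W
Q = ΔT/ΣR = (163 °C − 21.6 °C)/0.004992 = 28300 W

Q = 28.3 kW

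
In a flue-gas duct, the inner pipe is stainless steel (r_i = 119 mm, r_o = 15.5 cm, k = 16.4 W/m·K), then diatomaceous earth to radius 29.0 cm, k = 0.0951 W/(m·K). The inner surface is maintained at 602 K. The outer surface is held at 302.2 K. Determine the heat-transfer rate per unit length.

Q' = 285 W/m

Series thermal resistances, inner to outer:
  R'_stainless steel = ln(0.155/0.119)/(2πk) = 0.2643/(2π·16.4) = 0.002565 m·K/W
  R'_diatomaceous earth = ln(0.290/0.155)/(2πk) = 0.6265/(2π·0.0951) = 1.048 m·K/W
ΣR = 0.002565 + 1.048 = 1.051 m·K/W
Q' = ΔT/ΣR = (602 K − 302.2 K)/1.051 = 285 W/m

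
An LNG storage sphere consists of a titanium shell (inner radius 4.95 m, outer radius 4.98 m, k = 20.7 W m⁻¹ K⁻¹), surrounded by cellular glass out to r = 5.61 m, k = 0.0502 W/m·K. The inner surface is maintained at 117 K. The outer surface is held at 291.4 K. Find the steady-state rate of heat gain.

Q = 4.88 kW

Resistance network (inner→outer):
  R_titanium = (1/4.95 − 1/4.98)/(4πk) = 0.001217/(4π·20.7) = 4.678×10^-6 K/W
  R_cellular glass = (1/4.98 − 1/5.61)/(4πk) = 0.02255/(4π·0.0502) = 0.03575 K/W
ΣR = 4.678×10^-6 + 0.03575 = 0.03575 K/W
Q = ΔT/ΣR = (117 K − 291.4 K)/0.03575 = -4880 W
(Negative Q ⇒ heat flows inward; heat gain = 4880 W.)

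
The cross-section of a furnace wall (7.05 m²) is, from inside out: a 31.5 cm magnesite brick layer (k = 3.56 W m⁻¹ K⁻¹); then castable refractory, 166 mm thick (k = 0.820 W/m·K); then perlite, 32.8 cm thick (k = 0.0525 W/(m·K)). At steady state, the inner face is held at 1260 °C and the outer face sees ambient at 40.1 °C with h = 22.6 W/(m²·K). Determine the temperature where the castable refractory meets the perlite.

Series thermal resistances, inner to outer:
  R_magnesite brick = L/(kA) = 0.315/(3.56·7.05) = 0.01255 K/W
  R_castable refractory = L/(kA) = 0.166/(0.820·7.05) = 0.02871 K/W
  R_perlite = L/(kA) = 0.328/(0.0525·7.05) = 0.8862 K/W
  R_conv,out = 1/(hA) = 1/(22.6·7.05) = 0.006276 K/W
ΣR = 0.01255 + 0.02871 + 0.8862 + 0.006276 = 0.9337 K/W
Q = ΔT/ΣR = (1260 °C − 40.1 °C)/0.9337 = 1307 W
From the inner boundary to the castable refractory/perlite interface, ΣR_partial = 0.04126 K/W.
T_interface = T_in − Q·ΣR_partial = 1260 °C − (1307)(0.04126) = 1206 °C

T = 1206 °C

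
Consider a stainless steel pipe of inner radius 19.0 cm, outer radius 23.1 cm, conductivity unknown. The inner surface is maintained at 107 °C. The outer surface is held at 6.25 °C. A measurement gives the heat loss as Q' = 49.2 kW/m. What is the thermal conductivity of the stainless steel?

k = 15.2 W/m·K

ΣR = ΔT/Q' = |107 − 6.25|/49200 = 0.002048 m·K/W
ln(r₂/r₁)/(2πk) = 0.002048 ⇒ k = 0.1954/(2π·0.002048) = 15.2 W/m·K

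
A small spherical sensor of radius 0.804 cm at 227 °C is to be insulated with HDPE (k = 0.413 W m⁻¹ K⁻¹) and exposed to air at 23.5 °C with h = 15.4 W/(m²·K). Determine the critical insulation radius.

r_cr = 5.36 cm

For a sphere, r_cr = 2k_ins/h = 2·0.413/15.4 = 0.0536 m = 5.36 cm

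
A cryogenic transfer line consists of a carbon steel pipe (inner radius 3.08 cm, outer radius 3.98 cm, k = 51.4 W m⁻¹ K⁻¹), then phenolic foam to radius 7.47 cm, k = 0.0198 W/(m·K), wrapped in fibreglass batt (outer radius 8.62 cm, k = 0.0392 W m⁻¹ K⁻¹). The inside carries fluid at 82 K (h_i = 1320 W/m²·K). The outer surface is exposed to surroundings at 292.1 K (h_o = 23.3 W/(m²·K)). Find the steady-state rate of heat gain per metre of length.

Treat each layer as a resistance in series:
  R'_conv,in = 1/(2πr h) = 1/(2π·0.0308·1320) = 0.003915 m·K/W
  R'_carbon steel = ln(0.0398/0.0308)/(2πk) = 0.2564/(2π·51.4) = 7.938×10^-4 m·K/W
  R'_phenolic foam = ln(0.0747/0.0398)/(2πk) = 0.6296/(2π·0.0198) = 5.061 m·K/W
  R'_fibreglass batt = ln(0.0862/0.0747)/(2πk) = 0.1432/(2π·0.0392) = 0.5814 m·K/W
  R'_conv,out = 1/(2πr h) = 1/(2π·0.0862·23.3) = 0.07924 m·K/W
ΣR = 0.003915 + 7.938×10^-4 + 5.061 + 0.5814 + 0.07924 = 5.726 m·K/W
Q' = ΔT/ΣR = (82 K − 292.1 K)/5.726 = -36.7 W/m
(Negative Q' ⇒ heat flows inward; heat gain = 36.7 W/m.)

Q' = 36.7 W/m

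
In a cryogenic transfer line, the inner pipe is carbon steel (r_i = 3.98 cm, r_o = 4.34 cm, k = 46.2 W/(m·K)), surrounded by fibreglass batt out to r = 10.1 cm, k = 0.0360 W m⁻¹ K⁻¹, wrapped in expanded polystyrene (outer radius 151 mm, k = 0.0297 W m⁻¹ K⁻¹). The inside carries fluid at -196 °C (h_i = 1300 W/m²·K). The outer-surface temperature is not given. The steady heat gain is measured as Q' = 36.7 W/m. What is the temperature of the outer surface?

T_out = 20.3 °C

Series resistances:
  R'_conv,in = 1/(2πr h) = 1/(2π·0.0398·1300) = 0.003076 m·K/W
  R'_carbon steel = ln(0.0434/0.0398)/(2πk) = 0.08659/(2π·46.2) = 2.983×10^-4 m·K/W
  R'_fibreglass batt = ln(0.101/0.0434)/(2πk) = 0.8447/(2π·0.0360) = 3.734 m·K/W
  R'_expanded polystyrene = ln(0.151/0.101)/(2πk) = 0.4022/(2π·0.0297) = 2.155 m·K/W
ΣR = 5.893 m·K/W
ΔT = Q'·ΣR = 36.7 × 5.893 = 216.3 K
Heat flows inward, so T_out = T_in + ΔT = -196 + 216.3 = 20.3 °C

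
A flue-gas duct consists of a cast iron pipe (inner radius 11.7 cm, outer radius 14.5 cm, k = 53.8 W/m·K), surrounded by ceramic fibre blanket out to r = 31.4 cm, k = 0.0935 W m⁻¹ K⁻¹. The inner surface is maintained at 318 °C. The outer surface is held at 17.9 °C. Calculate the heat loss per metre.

Series thermal resistances, inner to outer:
  R'_cast iron = ln(0.145/0.117)/(2πk) = 0.2146/(2π·53.8) = 6.347×10^-4 m·K/W
  R'_ceramic fibre blanket = ln(0.314/0.145)/(2πk) = 0.7727/(2π·0.0935) = 1.315 m·K/W
ΣR = 6.347×10^-4 + 1.315 = 1.316 m·K/W
Q' = ΔT/ΣR = (318 °C − 17.9 °C)/1.316 = 228 W/m

Q' = 228 W/m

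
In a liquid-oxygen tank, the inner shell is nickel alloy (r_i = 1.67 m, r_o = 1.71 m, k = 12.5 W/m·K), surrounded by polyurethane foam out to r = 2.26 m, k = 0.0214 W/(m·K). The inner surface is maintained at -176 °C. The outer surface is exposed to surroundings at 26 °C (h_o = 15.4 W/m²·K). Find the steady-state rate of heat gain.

Treat each layer as a resistance in series:
  R_nickel alloy = (1/1.67 − 1/1.71)/(4πk) = 0.01401/(4π·12.5) = 8.917×10^-5 K/W
  R_polyurethane foam = (1/1.71 − 1/2.26)/(4πk) = 0.1423/(4π·0.0214) = 0.5292 K/W
  R_conv,out = 1/(4πr²h) = 1/(4π·2.26²·15.4) = 0.001012 K/W
ΣR = 8.917×10^-5 + 0.5292 + 0.001012 = 0.5303 K/W
Q = ΔT/ΣR = (-176 °C − 26 °C)/0.5303 = -381 W
(Negative Q ⇒ heat flows inward; heat gain = 381 W.)

Q = 381 W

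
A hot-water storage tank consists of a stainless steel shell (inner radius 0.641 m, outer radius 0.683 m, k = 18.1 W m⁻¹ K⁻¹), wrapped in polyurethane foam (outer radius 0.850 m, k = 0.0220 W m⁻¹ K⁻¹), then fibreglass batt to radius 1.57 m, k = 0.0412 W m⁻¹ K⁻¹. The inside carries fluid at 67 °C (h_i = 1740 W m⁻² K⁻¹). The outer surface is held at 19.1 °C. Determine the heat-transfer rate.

Resistance network (inner→outer):
  R_conv,in = 1/(4πr²h) = 1/(4π·0.641²·1740) = 1.113×10^-4 K/W
  R_stainless steel = (1/0.641 − 1/0.683)/(4πk) = 0.09593/(4π·18.1) = 4.218×10^-4 K/W
  R_polyurethane foam = (1/0.683 − 1/0.850)/(4πk) = 0.2877/(4π·0.0220) = 1.041 K/W
  R_fibreglass batt = (1/0.850 − 1/1.57)/(4πk) = 0.5395/(4π·0.0412) = 1.042 K/W
ΣR = 1.113×10^-4 + 4.218×10^-4 + 1.041 + 1.042 = 2.084 K/W
Q = ΔT/ΣR = (67 °C − 19.1 °C)/2.084 = 23.0 W

Q = 23.0 W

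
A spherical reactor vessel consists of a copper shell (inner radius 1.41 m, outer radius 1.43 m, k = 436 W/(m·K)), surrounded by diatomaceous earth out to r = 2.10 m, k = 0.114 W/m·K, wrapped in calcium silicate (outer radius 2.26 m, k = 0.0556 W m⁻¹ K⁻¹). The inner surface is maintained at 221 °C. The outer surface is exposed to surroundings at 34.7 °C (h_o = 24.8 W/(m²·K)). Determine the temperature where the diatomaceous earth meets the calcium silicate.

Treat each layer as a resistance in series:
  R_copper = (1/1.41 − 1/1.43)/(4πk) = 0.009919/(4π·436) = 1.810×10^-6 K/W
  R_diatomaceous earth = (1/1.43 − 1/2.10)/(4πk) = 0.2231/(4π·0.114) = 0.1557 K/W
  R_calcium silicate = (1/2.10 − 1/2.26)/(4πk) = 0.03371/(4π·0.0556) = 0.04825 K/W
  R_conv,out = 1/(4πr²h) = 1/(4π·2.26²·24.8) = 6.282×10^-4 K/W
ΣR = 1.810×10^-6 + 0.1557 + 0.04825 + 6.282×10^-4 = 0.2046 K/W
Q = ΔT/ΣR = (221 °C − 34.7 °C)/0.2046 = 910.6 W
From the inner boundary to the diatomaceous earth/calcium silicate interface, ΣR_partial = 0.1557 K/W.
T_interface = T_in − Q·ΣR_partial = 221 °C − (910.6)(0.1557) = 79.2 °C

T = 79.2 °C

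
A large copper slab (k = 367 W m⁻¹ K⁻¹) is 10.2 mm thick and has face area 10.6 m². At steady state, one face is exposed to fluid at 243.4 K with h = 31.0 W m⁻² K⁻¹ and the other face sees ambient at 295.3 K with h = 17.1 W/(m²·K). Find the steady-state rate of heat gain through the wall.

Q = 6060 W

Resistance network (inner→outer):
  R_conv,in = 1/(hA) = 1/(31.0·10.6) = 0.003043 K/W
  R_copper = L/(kA) = 0.0102/(367·10.6) = 2.622×10^-6 K/W
  R_conv,out = 1/(hA) = 1/(17.1·10.6) = 0.005517 K/W
ΣR = 0.003043 + 2.622×10^-6 + 0.005517 = 0.008563 K/W
Q = ΔT/ΣR = (243.4 K − 295.3 K)/0.008563 = -6060 W
(Negative Q ⇒ heat flows inward; heat gain = 6060 W.)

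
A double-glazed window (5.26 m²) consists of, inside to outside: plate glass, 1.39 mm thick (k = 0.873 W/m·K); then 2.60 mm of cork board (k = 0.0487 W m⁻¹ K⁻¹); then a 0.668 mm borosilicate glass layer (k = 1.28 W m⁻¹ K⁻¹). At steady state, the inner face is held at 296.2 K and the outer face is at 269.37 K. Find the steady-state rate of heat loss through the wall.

Series thermal resistances, inner to outer:
  R_plate glass = L/(kA) = 0.00139/(0.873·5.26) = 3.027×10^-4 K/W
  R_cork board = L/(kA) = 0.00260/(0.0487·5.26) = 0.01015 K/W
  R_borosilicate glass = L/(kA) = 6.68×10^-4/(1.28·5.26) = 9.922×10^-5 K/W
ΣR = 3.027×10^-4 + 0.01015 + 9.922×10^-5 = 0.01055 K/W
Q = ΔT/ΣR = (296.2 K − 269.37 K)/0.01055 = 2540 W

Q = 2540 W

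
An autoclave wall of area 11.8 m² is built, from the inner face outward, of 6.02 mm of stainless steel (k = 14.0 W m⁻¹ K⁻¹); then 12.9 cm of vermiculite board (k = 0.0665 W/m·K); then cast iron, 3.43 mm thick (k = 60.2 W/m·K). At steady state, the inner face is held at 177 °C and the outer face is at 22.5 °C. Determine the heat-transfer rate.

Q = 940 W

Series thermal resistances, inner to outer:
  R_stainless steel = L/(kA) = 0.00602/(14.0·11.8) = 3.644×10^-5 K/W
  R_vermiculite board = L/(kA) = 0.129/(0.0665·11.8) = 0.1644 K/W
  R_cast iron = L/(kA) = 0.00343/(60.2·11.8) = 4.829×10^-6 K/W
ΣR = 3.644×10^-5 + 0.1644 + 4.829×10^-6 = 0.1644 K/W
Q = ΔT/ΣR = (177 °C − 22.5 °C)/0.1644 = 940 W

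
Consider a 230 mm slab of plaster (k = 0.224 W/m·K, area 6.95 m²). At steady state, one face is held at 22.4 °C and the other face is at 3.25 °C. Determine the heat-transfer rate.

Q = kA·ΔT/L = 0.224 × 6.95 × |22.4 °C − 3.25 °C| / 0.230 = 130 W

Q = 130 W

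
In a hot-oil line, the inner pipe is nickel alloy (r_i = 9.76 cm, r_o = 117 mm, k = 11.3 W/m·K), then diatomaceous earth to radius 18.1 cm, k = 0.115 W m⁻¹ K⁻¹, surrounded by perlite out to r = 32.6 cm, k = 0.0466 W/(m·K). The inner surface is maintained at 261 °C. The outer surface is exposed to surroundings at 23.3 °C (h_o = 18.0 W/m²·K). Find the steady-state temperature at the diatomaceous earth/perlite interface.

T = 206 °C

Series thermal resistances, inner to outer:
  R'_nickel alloy = ln(0.117/0.0976)/(2πk) = 0.1813/(2π·11.3) = 0.002553 m·K/W
  R'_diatomaceous earth = ln(0.181/0.117)/(2πk) = 0.4363/(2π·0.115) = 0.6039 m·K/W
  R'_perlite = ln(0.326/0.181)/(2πk) = 0.5884/(2π·0.0466) = 2.010 m·K/W
  R'_conv,out = 1/(2πr h) = 1/(2π·0.326·18.0) = 0.02712 m·K/W
ΣR = 0.002553 + 0.6039 + 2.010 + 0.02712 = 2.644 m·K/W
Q' = ΔT/ΣR = (261 °C − 23.3 °C)/2.644 = 89.90 W/m
From the inner boundary to the diatomaceous earth/perlite interface, ΣR_partial = 0.6065 m·K/W.
T_interface = T_in − Q'·ΣR_partial = 261 °C − (89.90)(0.6065) = 206 °C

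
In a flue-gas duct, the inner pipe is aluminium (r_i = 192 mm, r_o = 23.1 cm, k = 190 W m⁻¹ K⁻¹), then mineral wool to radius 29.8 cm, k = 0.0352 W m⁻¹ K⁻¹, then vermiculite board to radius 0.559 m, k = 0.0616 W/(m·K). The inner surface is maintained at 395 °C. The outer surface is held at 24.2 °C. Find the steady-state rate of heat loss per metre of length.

Treat each layer as a resistance in series:
  R'_aluminium = ln(0.231/0.192)/(2πk) = 0.1849/(2π·190) = 1.549×10^-4 m·K/W
  R'_mineral wool = ln(0.298/0.231)/(2πk) = 0.2547/(2π·0.0352) = 1.152 m·K/W
  R'_vermiculite board = ln(0.559/0.298)/(2πk) = 0.6291/(2π·0.0616) = 1.625 m·K/W
ΣR = 1.549×10^-4 + 1.152 + 1.625 = 2.777 m·K/W
Q' = ΔT/ΣR = (395 °C − 24.2 °C)/2.777 = 134 W/m

Q' = 134 W/m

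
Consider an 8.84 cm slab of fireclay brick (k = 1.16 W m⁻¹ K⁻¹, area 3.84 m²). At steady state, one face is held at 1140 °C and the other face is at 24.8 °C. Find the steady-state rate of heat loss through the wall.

Q = kA·ΔT/L = 1.16 × 3.84 × |1140 °C − 24.8 °C| / 0.0884 = 56200 W

Q = 56200 W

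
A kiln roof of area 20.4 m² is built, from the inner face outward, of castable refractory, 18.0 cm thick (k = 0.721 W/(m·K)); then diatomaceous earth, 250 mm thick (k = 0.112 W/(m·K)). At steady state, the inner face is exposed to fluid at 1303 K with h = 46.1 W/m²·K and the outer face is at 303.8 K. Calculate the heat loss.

Resistance network (inner→outer):
  R_conv,in = 1/(hA) = 1/(46.1·20.4) = 0.001063 K/W
  R_castable refractory = L/(kA) = 0.180/(0.721·20.4) = 0.01224 K/W
  R_diatomaceous earth = L/(kA) = 0.250/(0.112·20.4) = 0.1094 K/W
ΣR = 0.001063 + 0.01224 + 0.1094 = 0.1227 K/W
Q = ΔT/ΣR = (1303 K − 303.8 K)/0.1227 = 8140 W

Q = 8140 W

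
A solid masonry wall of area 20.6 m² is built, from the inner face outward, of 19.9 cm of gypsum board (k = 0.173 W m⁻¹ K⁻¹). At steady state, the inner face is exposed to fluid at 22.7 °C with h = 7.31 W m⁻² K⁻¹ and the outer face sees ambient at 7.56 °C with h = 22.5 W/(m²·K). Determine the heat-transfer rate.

Q = 234 W

Treat each layer as a resistance in series:
  R_conv,in = 1/(hA) = 1/(7.31·20.6) = 0.006641 K/W
  R_gypsum board = L/(kA) = 0.199/(0.173·20.6) = 0.05584 K/W
  R_conv,out = 1/(hA) = 1/(22.5·20.6) = 0.002157 K/W
ΣR = 0.006641 + 0.05584 + 0.002157 = 0.06464 K/W
Q = ΔT/ΣR = (22.7 °C − 7.56 °C)/0.06464 = 234 W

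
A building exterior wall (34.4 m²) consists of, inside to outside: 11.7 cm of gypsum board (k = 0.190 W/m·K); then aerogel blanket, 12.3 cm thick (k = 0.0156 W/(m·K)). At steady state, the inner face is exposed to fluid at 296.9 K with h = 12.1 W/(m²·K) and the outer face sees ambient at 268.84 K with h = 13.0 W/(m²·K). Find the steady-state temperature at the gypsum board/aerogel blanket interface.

T = 294.6 K

Resistance network (inner→outer):
  R_conv,in = 1/(hA) = 1/(12.1·34.4) = 0.002402 K/W
  R_gypsum board = L/(kA) = 0.117/(0.190·34.4) = 0.01790 K/W
  R_aerogel blanket = L/(kA) = 0.123/(0.0156·34.4) = 0.2292 K/W
  R_conv,out = 1/(hA) = 1/(13.0·34.4) = 0.002236 K/W
ΣR = 0.002402 + 0.01790 + 0.2292 + 0.002236 = 0.2517 K/W
Q = ΔT/ΣR = (296.9 K − 268.84 K)/0.2517 = 111.5 W
From the inner boundary to the gypsum board/aerogel blanket interface, ΣR_partial = 0.02030 K/W.
T_interface = T_in − Q·ΣR_partial = 296.9 K − (111.5)(0.02030) = 294.6 K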